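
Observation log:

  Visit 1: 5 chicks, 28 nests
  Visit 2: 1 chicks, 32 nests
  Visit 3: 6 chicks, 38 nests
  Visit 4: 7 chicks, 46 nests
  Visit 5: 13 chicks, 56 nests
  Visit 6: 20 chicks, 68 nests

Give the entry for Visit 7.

33 chicks, 82 nests

Chicks — each term is the sum of the two before it: 5, 1, 6, 7, 13, 20 → 33.
Nests: 28, 32, 38, 46, 56, 68 → 82 (differences are 4, 6, 8, … (increasing by 2 each time)).
Putting it together: 33 chicks, 82 nests.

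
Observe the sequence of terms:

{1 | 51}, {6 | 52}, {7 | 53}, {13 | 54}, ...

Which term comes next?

For the first value, each term is the sum of the two before it: 1, 6, 7, 13 → 20.
Second value: +1 each step, so 51, 52, 53, 54 → 55.
Putting it together: {20 | 55}.

{20 | 55}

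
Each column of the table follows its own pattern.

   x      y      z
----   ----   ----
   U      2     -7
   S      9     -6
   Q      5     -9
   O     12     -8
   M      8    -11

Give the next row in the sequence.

K  15  -10

Column x: U, S, Q, O, M → K (letters move back 2 places in the alphabet).
Column y — alternating steps +7, −4, +7, −4, …: 2, 9, 5, 12, 8 → 15.
Column z: -7, -6, -9, -8, -11 → -10 (alternating steps +1, −3, +1, −3, …).
Putting it together: K  15  -10.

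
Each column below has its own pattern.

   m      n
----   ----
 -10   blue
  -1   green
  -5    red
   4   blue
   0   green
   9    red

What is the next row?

Column m: -10, -1, -5, 4, 0, 9 → 5 (alternating steps +9, −4, +9, −4, …).
Column n: blue, green, red, blue, green, red → blue (repeats blue → green → red).
Combining the parts gives 5  blue.

5  blue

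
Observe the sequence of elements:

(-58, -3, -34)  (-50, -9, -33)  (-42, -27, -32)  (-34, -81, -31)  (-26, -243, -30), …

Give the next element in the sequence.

For the first part, +8 each step: -58, -50, -42, -34, -26 → -18.
For the second part, ×3 each step: -3, -9, -27, -81, -243 → -729.
Third part goes -34, -33, -32, -31, -30 → -29 (+1 each step).
So the next element is (-18, -729, -29).

(-18, -729, -29)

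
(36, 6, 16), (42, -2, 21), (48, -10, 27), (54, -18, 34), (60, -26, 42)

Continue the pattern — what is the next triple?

(66, -34, 51)

First component — +6 each step: 36, 42, 48, 54, 60 → 66.
Second component: −8 each step; 6, -2, -10, -18, -26 → -34.
Third component goes 16, 21, 27, 34, 42 → 51 (differences are 5, 6, 7, … (increasing by 1 each time)).
Putting it together: (66, -34, 51).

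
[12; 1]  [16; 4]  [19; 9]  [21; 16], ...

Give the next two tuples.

[22; 25], [22; 36]

First component: differences are 4, 3, 2, … (decreasing by 1 each time), so 12, 16, 19, 21 → 22 → 22.
Second component: 1, 4, 9, 16 → 25 → 36 (differences are 3, 5, 7, … (increasing by 2 each time)).
So the next two tuples are [22; 25] and [22; 36].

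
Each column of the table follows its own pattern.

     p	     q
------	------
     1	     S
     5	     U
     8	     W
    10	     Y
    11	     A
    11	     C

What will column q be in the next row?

E

Column q: S, U, W, Y, A, C → E (letters move forward 2 places in the alphabet, wrapping Z→A).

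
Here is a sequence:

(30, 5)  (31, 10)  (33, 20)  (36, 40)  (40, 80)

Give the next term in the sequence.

(45, 160)

First slot: differences are 1, 2, 3, … (increasing by 1 each time); 30, 31, 33, 36, 40 → 45.
Second slot: 5, 10, 20, 40, 80 → 160 (×2 each step).
Combining the parts gives (45, 160).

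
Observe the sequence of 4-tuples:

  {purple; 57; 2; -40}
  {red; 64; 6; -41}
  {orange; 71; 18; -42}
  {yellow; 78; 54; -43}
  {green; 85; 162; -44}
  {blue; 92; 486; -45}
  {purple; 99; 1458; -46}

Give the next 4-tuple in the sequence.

{red; 106; 4374; -47}

Colour — repeats purple → red → orange → yellow → green → blue: purple, red, orange, yellow, green, blue, purple → red.
Second coordinate: +7 each step, so 57, 64, 71, 78, 85, 92, 99 → 106.
Third coordinate — ×3 each step: 2, 6, 18, 54, 162, 486, 1458 → 4374.
Fourth coordinate goes -40, -41, -42, -43, -44, -45, -46 → -47 (−1 each step).
So the next 4-tuple is {red; 106; 4374; -47}.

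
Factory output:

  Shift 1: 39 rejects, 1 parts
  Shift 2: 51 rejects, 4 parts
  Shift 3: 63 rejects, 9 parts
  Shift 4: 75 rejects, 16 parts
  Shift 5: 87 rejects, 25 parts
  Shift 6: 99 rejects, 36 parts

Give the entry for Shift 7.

Rejects — +12 each step: 39, 51, 63, 75, 87, 99 → 111.
Parts: perfect squares: 1², 2², 3², …; 1, 4, 9, 16, 25, 36 → 49.
So the next row is 111 rejects, 49 parts.

111 rejects, 49 parts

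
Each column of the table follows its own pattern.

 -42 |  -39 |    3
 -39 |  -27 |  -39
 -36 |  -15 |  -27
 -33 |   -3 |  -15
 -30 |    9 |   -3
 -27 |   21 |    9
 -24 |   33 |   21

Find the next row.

-21  45  33

First component: +3 each step, so -42, -39, -36, -33, -30, -27, -24 → -21.
Second component — +12 each step: -39, -27, -15, -3, 9, 21, 33 → 45.
Third component — always the previous value of the second component: 3, -39, -27, -15, -3, 9, 21 → 33.
So the next row is -21  45  33.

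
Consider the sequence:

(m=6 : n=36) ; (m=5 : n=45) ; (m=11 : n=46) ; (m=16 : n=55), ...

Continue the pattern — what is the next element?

M — each term is the sum of the two before it: 6, 5, 11, 16 → 27.
For the n, alternating steps +9, +1, +9, +1, …: 36, 45, 46, 55 → 56.
So the next element is (m=27 : n=56).

(m=27 : n=56)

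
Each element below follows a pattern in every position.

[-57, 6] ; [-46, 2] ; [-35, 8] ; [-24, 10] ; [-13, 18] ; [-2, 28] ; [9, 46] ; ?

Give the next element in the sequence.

[20, 74]

For the first value, +11 each step: -57, -46, -35, -24, -13, -2, 9 → 20.
Second value: 6, 2, 8, 10, 18, 28, 46 → 74 (each term is the sum of the two before it).
So the next element is [20, 74].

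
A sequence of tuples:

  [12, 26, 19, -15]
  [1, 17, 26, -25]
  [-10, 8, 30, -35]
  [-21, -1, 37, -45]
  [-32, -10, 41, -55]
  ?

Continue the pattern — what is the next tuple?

First part: −11 each step; 12, 1, -10, -21, -32 → -43.
Second part: −9 each step; 26, 17, 8, -1, -10 → -19.
Third part: alternating steps +7, +4, +7, +4, …, so 19, 26, 30, 37, 41 → 48.
Fourth part goes -15, -25, -35, -45, -55 → -65 (−10 each step).
Combining the parts gives [-43, -19, 48, -65].

[-43, -19, 48, -65]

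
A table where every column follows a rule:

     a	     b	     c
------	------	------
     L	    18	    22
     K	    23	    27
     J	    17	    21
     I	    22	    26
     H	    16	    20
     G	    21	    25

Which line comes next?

Column a goes L, K, J, I, H, G → F (letters move back 1 place in the alphabet).
For the column b, alternating steps +5, −6, +5, −6, …: 18, 23, 17, 22, 16, 21 → 15.
Column c: 22, 27, 21, 26, 20, 25 → 19 (always 4 more than the column b).
Putting it together: F  15  19.

F  15  19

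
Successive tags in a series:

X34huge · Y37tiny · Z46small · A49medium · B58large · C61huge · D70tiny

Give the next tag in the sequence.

E73small

For the letter, letters move forward 1 place in the alphabet, wrapping Z→A: X, Y, Z, A, B, C, D → E.
Second component — alternating steps +3, +9, +3, +9, …: 34, 37, 46, 49, 58, 61, 70 → 73.
Size: repeats huge → tiny → small → medium → large; huge, tiny, small, medium, large, huge, tiny → small.
So the next tag is E73small.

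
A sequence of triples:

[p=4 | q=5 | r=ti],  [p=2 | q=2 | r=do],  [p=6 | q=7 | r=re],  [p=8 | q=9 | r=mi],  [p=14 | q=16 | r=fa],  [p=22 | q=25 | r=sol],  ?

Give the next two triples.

[p=36 | q=41 | r=la], [p=58 | q=66 | r=ti]

P: 4, 2, 6, 8, 14, 22 → 36 → 58 (each term is the sum of the two before it).
Q — each term is the sum of the two before it: 5, 2, 7, 9, 16, 25 → 41 → 66.
R: ti, do, re, mi, fa, sol → la → ti (runs through the solfège scale do→ti).
So the next two triples are [p=36 | q=41 | r=la] and [p=58 | q=66 | r=ti].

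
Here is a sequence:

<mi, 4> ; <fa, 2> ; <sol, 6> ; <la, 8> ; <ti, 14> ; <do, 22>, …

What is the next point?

<re, 36>

Note — runs through the solfège scale do→ti: mi, fa, sol, la, ti, do → re.
For the second value, each term is the sum of the two before it: 4, 2, 6, 8, 14, 22 → 36.
So the next point is <re, 36>.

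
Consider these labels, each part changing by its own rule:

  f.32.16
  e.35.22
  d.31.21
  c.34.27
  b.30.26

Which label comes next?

Letter: letters move back 1 place in the alphabet, so f, e, d, c, b → a.
Second component — alternating steps +3, −4, +3, −4, …: 32, 35, 31, 34, 30 → 33.
Third component: alternating steps +6, −1, +6, −1, …, so 16, 22, 21, 27, 26 → 32.
So the next label is a.33.32.

a.33.32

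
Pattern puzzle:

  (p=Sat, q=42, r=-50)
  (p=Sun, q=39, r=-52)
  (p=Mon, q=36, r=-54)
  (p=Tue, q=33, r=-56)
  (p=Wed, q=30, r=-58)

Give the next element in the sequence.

(p=Thu, q=27, r=-60)

P: runs through the weekdays Mon→Sun, so Sat, Sun, Mon, Tue, Wed → Thu.
Q: 42, 39, 36, 33, 30 → 27 (−3 each step).
R: -50, -52, -54, -56, -58 → -60 (−2 each step).
Combining the parts gives (p=Thu, q=27, r=-60).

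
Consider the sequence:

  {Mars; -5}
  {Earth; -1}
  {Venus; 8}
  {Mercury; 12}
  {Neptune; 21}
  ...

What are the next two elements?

Planet: runs backward through the planets Mercury→Neptune; Mars, Earth, Venus, Mercury, Neptune → Uranus → Saturn.
Second slot: alternating steps +4, +9, +4, +9, …, so -5, -1, 8, 12, 21 → 25 → 34.
Putting the parts together: {Uranus; 25} and then {Saturn; 34}.

{Uranus; 25}, {Saturn; 34}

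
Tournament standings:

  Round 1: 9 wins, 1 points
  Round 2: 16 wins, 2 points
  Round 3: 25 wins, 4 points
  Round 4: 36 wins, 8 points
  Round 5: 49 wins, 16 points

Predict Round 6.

For the wins, perfect squares: 3², 4², 5², …: 9, 16, 25, 36, 49 → 64.
Points: ×2 each step; 1, 2, 4, 8, 16 → 32.
Combining the parts gives 64 wins, 32 points.

64 wins, 32 points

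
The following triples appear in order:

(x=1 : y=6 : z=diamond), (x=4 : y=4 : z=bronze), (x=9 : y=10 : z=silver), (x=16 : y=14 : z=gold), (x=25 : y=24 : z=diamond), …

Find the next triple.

(x=36 : y=38 : z=bronze)

X: perfect squares: 1², 2², 3², …, so 1, 4, 9, 16, 25 → 36.
Y: each term is the sum of the two before it; 6, 4, 10, 14, 24 → 38.
Z — repeats diamond → bronze → silver → gold: diamond, bronze, silver, gold, diamond → bronze.
Combining the parts gives (x=36 : y=38 : z=bronze).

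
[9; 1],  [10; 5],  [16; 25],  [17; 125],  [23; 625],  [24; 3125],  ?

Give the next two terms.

[30; 15625], [31; 78125]

First value: alternating steps +1, +6, +1, +6, …, so 9, 10, 16, 17, 23, 24 → 30 → 31.
For the second value, ×5 each step: 1, 5, 25, 125, 625, 3125 → 15625 → 78125.
So the next two terms are [30; 15625] and [31; 78125].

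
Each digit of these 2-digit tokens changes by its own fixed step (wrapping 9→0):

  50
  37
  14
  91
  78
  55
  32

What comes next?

First digit goes 5, 3, 1, 9, 7, 5, 3 → 1 (−2 each step, mod 10).
Second digit — −3 each step, mod 10: 0, 7, 4, 1, 8, 5, 2 → 9.
So the next token is 19.

19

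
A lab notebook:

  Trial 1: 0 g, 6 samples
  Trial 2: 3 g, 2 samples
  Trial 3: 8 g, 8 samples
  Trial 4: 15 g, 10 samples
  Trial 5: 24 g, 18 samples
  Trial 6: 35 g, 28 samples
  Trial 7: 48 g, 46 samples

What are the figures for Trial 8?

G: differences are 3, 5, 7, … (increasing by 2 each time), so 0, 3, 8, 15, 24, 35, 48 → 63.
Samples: each term is the sum of the two before it; 6, 2, 8, 10, 18, 28, 46 → 74.
So the next record is 63 g, 74 samples.

63 g, 74 samples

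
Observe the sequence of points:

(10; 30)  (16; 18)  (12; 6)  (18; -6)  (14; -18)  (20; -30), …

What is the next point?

(16; -42)

First component goes 10, 16, 12, 18, 14, 20 → 16 (alternating steps +6, −4, +6, −4, …).
Second component goes 30, 18, 6, -6, -18, -30 → -42 (−12 each step).
Combining the parts gives (16; -42).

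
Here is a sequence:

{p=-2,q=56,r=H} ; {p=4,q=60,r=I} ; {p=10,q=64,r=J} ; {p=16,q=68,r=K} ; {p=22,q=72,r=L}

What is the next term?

P goes -2, 4, 10, 16, 22 → 28 (+6 each step).
For the q, +4 each step: 56, 60, 64, 68, 72 → 76.
R: letters move forward 1 place in the alphabet; H, I, J, K, L → M.
Putting it together: {p=28,q=76,r=M}.

{p=28,q=76,r=M}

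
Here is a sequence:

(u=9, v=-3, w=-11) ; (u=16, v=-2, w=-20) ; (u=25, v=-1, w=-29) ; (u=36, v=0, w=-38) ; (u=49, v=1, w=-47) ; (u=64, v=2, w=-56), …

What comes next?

U — perfect squares: 3², 4², 5², …: 9, 16, 25, 36, 49, 64 → 81.
V: +1 each step; -3, -2, -1, 0, 1, 2 → 3.
W: −9 each step, so -11, -20, -29, -38, -47, -56 → -65.
Putting it together: (u=81, v=3, w=-65).

(u=81, v=3, w=-65)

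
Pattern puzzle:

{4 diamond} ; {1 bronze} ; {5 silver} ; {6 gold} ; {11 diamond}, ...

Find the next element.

{17 bronze}

First part: 4, 1, 5, 6, 11 → 17 (each term is the sum of the two before it).
Rank goes diamond, bronze, silver, gold, diamond → bronze (repeats diamond → bronze → silver → gold).
Putting it together: {17 bronze}.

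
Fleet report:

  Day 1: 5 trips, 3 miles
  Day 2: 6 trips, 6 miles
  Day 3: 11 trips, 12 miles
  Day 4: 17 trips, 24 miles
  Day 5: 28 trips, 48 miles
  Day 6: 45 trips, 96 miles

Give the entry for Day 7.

Trips goes 5, 6, 11, 17, 28, 45 → 73 (each term is the sum of the two before it).
Miles goes 3, 6, 12, 24, 48, 96 → 192 (×2 each step).
Putting it together: 73 trips, 192 miles.

73 trips, 192 miles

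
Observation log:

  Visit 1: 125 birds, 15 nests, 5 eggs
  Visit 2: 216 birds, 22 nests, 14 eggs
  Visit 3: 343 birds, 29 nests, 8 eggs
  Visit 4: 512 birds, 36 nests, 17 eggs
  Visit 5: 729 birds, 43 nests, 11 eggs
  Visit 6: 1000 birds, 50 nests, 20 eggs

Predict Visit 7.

1331 birds, 57 nests, 14 eggs

Birds: 125, 216, 343, 512, 729, 1000 → 1331 (perfect cubes: 5³, 6³, 7³, …).
Nests goes 15, 22, 29, 36, 43, 50 → 57 (+7 each step).
Eggs: alternating steps +9, −6, +9, −6, …, so 5, 14, 8, 17, 11, 20 → 14.
So the next line is 1331 birds, 57 nests, 14 eggs.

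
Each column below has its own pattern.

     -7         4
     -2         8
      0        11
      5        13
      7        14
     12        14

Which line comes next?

14  13

First component: alternating steps +5, +2, +5, +2, …; -7, -2, 0, 5, 7, 12 → 14.
Second component goes 4, 8, 11, 13, 14, 14 → 13 (differences are 4, 3, 2, … (decreasing by 1 each time)).
Putting it together: 14  13.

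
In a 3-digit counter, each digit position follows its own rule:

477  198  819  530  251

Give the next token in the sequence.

972

First digit goes 4, 1, 8, 5, 2 → 9 (−3 each step, mod 10).
Second digit: 7, 9, 1, 3, 5 → 7 (+2 each step, mod 10).
Third digit — +1 each step, mod 10: 7, 8, 9, 0, 1 → 2.
Putting it together: 972.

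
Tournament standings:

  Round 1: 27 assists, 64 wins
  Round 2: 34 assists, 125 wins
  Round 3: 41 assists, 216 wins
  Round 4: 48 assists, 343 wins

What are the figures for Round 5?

55 assists, 512 wins

Assists goes 27, 34, 41, 48 → 55 (+7 each step).
Wins: perfect cubes: 4³, 5³, 6³, …, so 64, 125, 216, 343 → 512.
Combining the parts gives 55 assists, 512 wins.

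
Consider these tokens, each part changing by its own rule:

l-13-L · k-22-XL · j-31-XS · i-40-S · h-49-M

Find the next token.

Letter goes l, k, j, i, h → g (letters move back 1 place in the alphabet).
For the second component, +9 each step: 13, 22, 31, 40, 49 → 58.
Size: runs through clothing sizes XS→XL; L, XL, XS, S, M → L.
Combining the parts gives g-58-L.

g-58-L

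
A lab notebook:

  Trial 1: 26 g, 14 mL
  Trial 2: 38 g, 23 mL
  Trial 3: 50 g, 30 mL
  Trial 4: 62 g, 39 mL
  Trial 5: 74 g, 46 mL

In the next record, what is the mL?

55

ML goes 14, 23, 30, 39, 46 → 55 (alternating steps +9, +7, +9, +7, …).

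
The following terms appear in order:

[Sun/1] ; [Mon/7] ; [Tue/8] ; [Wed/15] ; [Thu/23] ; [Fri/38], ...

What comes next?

Day goes Sun, Mon, Tue, Wed, Thu, Fri → Sat (runs through the weekdays Mon→Sun).
Second slot goes 1, 7, 8, 15, 23, 38 → 61 (each term is the sum of the two before it).
So the next term is [Sat/61].

[Sat/61]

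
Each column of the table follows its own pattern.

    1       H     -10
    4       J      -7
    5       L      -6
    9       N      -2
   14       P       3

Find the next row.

23  R  12

First component: each term is the sum of the two before it; 1, 4, 5, 9, 14 → 23.
For the letter, letters move forward 2 places in the alphabet: H, J, L, N, P → R.
For the third component, always 11 less than the first component: -10, -7, -6, -2, 3 → 12.
Combining the parts gives 23  R  12.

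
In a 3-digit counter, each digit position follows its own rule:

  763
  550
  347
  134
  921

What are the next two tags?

First digit: −2 each step, mod 10, so 7, 5, 3, 1, 9 → 7 → 5.
Second digit — −1 each step, mod 10: 6, 5, 4, 3, 2 → 1 → 0.
Third digit: −3 each step, mod 10; 3, 0, 7, 4, 1 → 8 → 5.
So the next two tags are 718 and 505.

718 then 505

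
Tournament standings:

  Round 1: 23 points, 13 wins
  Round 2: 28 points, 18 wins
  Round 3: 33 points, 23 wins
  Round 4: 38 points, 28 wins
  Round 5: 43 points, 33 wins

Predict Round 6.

Points: +5 each step, so 23, 28, 33, 38, 43 → 48.
Wins: 13, 18, 23, 28, 33 → 38 (always 10 less than the points).
Combining the parts gives 48 points, 38 wins.

48 points, 38 wins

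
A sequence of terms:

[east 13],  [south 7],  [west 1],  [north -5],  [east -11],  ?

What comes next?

For the direction, repeats east → south → west → north: east, south, west, north, east → south.
For the second coordinate, −6 each step: 13, 7, 1, -5, -11 → -17.
So the next term is [south -17].

[south -17]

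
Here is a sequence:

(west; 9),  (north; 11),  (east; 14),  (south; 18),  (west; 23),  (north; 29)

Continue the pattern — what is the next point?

(east; 36)

Direction goes west, north, east, south, west, north → east (repeats west → north → east → south).
For the second part, differences are 2, 3, 4, … (increasing by 1 each time): 9, 11, 14, 18, 23, 29 → 36.
Combining the parts gives (east; 36).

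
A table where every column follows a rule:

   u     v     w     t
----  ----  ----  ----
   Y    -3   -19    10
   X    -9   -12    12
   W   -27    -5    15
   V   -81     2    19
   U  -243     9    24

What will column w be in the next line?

16

Column u: letters move back 1 place in the alphabet; Y, X, W, V, U → T.
Column v: -3, -9, -27, -81, -243 → -729 (×3 each step).
Column w: -19, -12, -5, 2, 9 → 16 (+7 each step).
Column t: differences are 2, 3, 4, … (increasing by 1 each time), so 10, 12, 15, 19, 24 → 30.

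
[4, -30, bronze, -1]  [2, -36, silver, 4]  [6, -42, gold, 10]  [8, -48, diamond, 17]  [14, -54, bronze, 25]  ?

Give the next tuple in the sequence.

[22, -60, silver, 34]

First coordinate — each term is the sum of the two before it: 4, 2, 6, 8, 14 → 22.
Second coordinate — −6 each step: -30, -36, -42, -48, -54 → -60.
For the rank, repeats bronze → silver → gold → diamond: bronze, silver, gold, diamond, bronze → silver.
Fourth coordinate — differences are 5, 6, 7, … (increasing by 1 each time): -1, 4, 10, 17, 25 → 34.
Putting it together: [22, -60, silver, 34].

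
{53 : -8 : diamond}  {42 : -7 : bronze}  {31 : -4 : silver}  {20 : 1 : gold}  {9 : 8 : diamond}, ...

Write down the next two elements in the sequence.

{-2 : 17 : bronze}, {-13 : 28 : silver}

For the first component, −11 each step: 53, 42, 31, 20, 9 → -2 → -13.
Second component: -8, -7, -4, 1, 8 → 17 → 28 (differences are 1, 3, 5, … (increasing by 2 each time)).
Rank — repeats diamond → bronze → silver → gold: diamond, bronze, silver, gold, diamond → bronze → silver.
Putting the parts together: {-2 : 17 : bronze} and then {-13 : 28 : silver}.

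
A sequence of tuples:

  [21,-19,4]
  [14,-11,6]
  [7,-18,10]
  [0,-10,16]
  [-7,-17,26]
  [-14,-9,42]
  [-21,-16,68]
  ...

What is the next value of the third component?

110

For the first component, −7 each step: 21, 14, 7, 0, -7, -14, -21 → -28.
Second component — alternating steps +8, −7, +8, −7, …: -19, -11, -18, -10, -17, -9, -16 → -8.
Third component goes 4, 6, 10, 16, 26, 42, 68 → 110 (each term is the sum of the two before it).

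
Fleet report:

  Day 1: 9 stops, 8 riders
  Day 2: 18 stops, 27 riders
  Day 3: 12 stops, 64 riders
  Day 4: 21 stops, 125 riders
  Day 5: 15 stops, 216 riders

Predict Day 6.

24 stops, 343 riders

Stops: 9, 18, 12, 21, 15 → 24 (alternating steps +9, −6, +9, −6, …).
Riders: perfect cubes: 2³, 3³, 4³, …, so 8, 27, 64, 125, 216 → 343.
Combining the parts gives 24 stops, 343 riders.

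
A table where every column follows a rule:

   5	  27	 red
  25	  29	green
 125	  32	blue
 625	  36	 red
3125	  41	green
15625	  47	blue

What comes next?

First component: ×5 each step, so 5, 25, 125, 625, 3125, 15625 → 78125.
Second component: 27, 29, 32, 36, 41, 47 → 54 (differences are 2, 3, 4, … (increasing by 1 each time)).
Colour — repeats red → green → blue: red, green, blue, red, green, blue → red.
Combining the parts gives 78125  54  red.

78125  54  red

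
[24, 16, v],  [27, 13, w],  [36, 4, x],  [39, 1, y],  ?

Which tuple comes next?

First coordinate goes 24, 27, 36, 39 → 48 (alternating steps +3, +9, +3, +9, …).
Second coordinate: together with the first coordinate always sums to 40; 16, 13, 4, 1 → -8.
Letter goes v, w, x, y → z (letters move forward 1 place in the alphabet).
So the next tuple is [48, -8, z].

[48, -8, z]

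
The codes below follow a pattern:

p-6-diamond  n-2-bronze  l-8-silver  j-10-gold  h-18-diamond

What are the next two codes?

For the letter, letters move back 2 places in the alphabet: p, n, l, j, h → f → d.
Second component goes 6, 2, 8, 10, 18 → 28 → 46 (each term is the sum of the two before it).
Rank goes diamond, bronze, silver, gold, diamond → bronze → silver (repeats diamond → bronze → silver → gold).
So the next two codes are f-28-bronze and d-46-silver.

f-28-bronze, d-46-silver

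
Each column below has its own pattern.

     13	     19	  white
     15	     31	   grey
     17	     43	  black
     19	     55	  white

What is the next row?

21  67  grey

First component — +2 each step: 13, 15, 17, 19 → 21.
Second component goes 19, 31, 43, 55 → 67 (+12 each step).
Shade goes white, grey, black, white → grey (repeats white → grey → black).
So the next row is 21  67  grey.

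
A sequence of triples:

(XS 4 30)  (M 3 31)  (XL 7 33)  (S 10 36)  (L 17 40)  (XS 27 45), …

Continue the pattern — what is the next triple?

(M 44 51)

Size goes XS, M, XL, S, L, XS → M (repeats XS → M → XL → S → L).
Second part: each term is the sum of the two before it, so 4, 3, 7, 10, 17, 27 → 44.
Third part: differences are 1, 2, 3, … (increasing by 1 each time), so 30, 31, 33, 36, 40, 45 → 51.
Putting it together: (M 44 51).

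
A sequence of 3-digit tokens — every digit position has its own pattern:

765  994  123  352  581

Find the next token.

First digit goes 7, 9, 1, 3, 5 → 7 (+2 each step, mod 10).
Second digit: 6, 9, 2, 5, 8 → 1 (+3 each step, mod 10).
Third digit: −1 each step, mod 10, so 5, 4, 3, 2, 1 → 0.
Combining the parts gives 710.

710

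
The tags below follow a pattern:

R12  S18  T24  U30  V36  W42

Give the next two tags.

Letter: letters move forward 1 place in the alphabet, so R, S, T, U, V, W → X → Y.
Second component: 12, 18, 24, 30, 36, 42 → 48 → 54 (+6 each step).
Putting the parts together: X48 and then Y54.

X48 then Y54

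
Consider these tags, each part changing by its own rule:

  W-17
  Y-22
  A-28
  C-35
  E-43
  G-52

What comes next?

For the letter, letters move forward 2 places in the alphabet, wrapping Z→A: W, Y, A, C, E, G → I.
Second component goes 17, 22, 28, 35, 43, 52 → 62 (differences are 5, 6, 7, … (increasing by 1 each time)).
So the next tag is I-62.

I-62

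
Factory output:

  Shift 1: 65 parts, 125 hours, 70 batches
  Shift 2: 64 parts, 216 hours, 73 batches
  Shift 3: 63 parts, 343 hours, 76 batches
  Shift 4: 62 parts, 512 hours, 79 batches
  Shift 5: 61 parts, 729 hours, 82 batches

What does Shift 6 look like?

60 parts, 1000 hours, 85 batches

For the parts, −1 each step: 65, 64, 63, 62, 61 → 60.
Hours: perfect cubes: 5³, 6³, 7³, …; 125, 216, 343, 512, 729 → 1000.
Batches — +3 each step: 70, 73, 76, 79, 82 → 85.
So the next line is 60 parts, 1000 hours, 85 batches.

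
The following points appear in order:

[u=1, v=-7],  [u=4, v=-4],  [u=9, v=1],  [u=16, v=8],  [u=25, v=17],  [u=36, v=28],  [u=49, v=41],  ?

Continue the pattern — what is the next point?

U: differences are 3, 5, 7, … (increasing by 2 each time), so 1, 4, 9, 16, 25, 36, 49 → 64.
V: always 8 less than the u, so -7, -4, 1, 8, 17, 28, 41 → 56.
Combining the parts gives [u=64, v=56].

[u=64, v=56]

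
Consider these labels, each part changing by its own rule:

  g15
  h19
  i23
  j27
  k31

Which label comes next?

l35

Letter — letters move forward 1 place in the alphabet: g, h, i, j, k → l.
Second component: +4 each step, so 15, 19, 23, 27, 31 → 35.
So the next label is l35.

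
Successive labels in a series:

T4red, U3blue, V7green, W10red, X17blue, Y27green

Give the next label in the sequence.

Z44red

Letter: letters move forward 1 place in the alphabet, so T, U, V, W, X, Y → Z.
Second component: each term is the sum of the two before it, so 4, 3, 7, 10, 17, 27 → 44.
Colour: repeats red → blue → green, so red, blue, green, red, blue, green → red.
Putting it together: Z44red.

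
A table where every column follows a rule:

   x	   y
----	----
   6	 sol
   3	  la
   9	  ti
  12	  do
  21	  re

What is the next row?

33  mi

For the column x, each term is the sum of the two before it: 6, 3, 9, 12, 21 → 33.
Column y: runs through the solfège scale do→ti; sol, la, ti, do, re → mi.
Putting it together: 33  mi.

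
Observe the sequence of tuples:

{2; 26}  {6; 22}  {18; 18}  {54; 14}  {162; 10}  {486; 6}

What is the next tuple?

First component — ×3 each step: 2, 6, 18, 54, 162, 486 → 1458.
Second component goes 26, 22, 18, 14, 10, 6 → 2 (−4 each step).
Putting it together: {1458; 2}.

{1458; 2}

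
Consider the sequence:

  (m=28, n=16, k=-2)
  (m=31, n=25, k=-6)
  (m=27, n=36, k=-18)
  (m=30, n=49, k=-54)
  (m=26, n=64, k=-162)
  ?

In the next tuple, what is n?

N goes 16, 25, 36, 49, 64 → 81 (perfect squares: 4², 5², 6², …).

81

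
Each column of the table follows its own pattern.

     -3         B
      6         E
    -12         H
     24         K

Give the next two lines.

-48  N; 96  Q

First component goes -3, 6, -12, 24 → -48 → 96 (×(-2) each step).
For the letter, letters move forward 3 places in the alphabet: B, E, H, K → N → Q.
So the next two lines are -48  N and 96  Q.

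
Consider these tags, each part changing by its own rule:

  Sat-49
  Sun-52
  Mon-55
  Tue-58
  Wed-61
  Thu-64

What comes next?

Fri-67

Day: Sat, Sun, Mon, Tue, Wed, Thu → Fri (runs through the weekdays Mon→Sun).
Second component: 49, 52, 55, 58, 61, 64 → 67 (+3 each step).
Combining the parts gives Fri-67.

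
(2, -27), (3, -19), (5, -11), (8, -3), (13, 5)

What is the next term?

For the first component, each term is the sum of the two before it: 2, 3, 5, 8, 13 → 21.
Second component: +8 each step, so -27, -19, -11, -3, 5 → 13.
So the next term is (21, 13).

(21, 13)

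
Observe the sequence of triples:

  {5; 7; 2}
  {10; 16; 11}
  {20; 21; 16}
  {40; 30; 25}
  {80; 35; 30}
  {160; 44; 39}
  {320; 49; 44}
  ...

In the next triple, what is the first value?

640

For the first value, ×2 each step: 5, 10, 20, 40, 80, 160, 320 → 640.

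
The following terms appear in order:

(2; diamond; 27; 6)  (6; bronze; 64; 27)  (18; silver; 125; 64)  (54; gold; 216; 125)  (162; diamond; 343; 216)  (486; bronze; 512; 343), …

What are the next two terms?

First value goes 2, 6, 18, 54, 162, 486 → 1458 → 4374 (×3 each step).
Rank — repeats diamond → bronze → silver → gold: diamond, bronze, silver, gold, diamond, bronze → silver → gold.
Third value: perfect cubes: 3³, 4³, 5³, …, so 27, 64, 125, 216, 343, 512 → 729 → 1000.
Fourth value: always the previous value of the third value, so 6, 27, 64, 125, 216, 343 → 512 → 729.
Putting the parts together: (1458; silver; 729; 512) and then (4374; gold; 1000; 729).

(1458; silver; 729; 512), (4374; gold; 1000; 729)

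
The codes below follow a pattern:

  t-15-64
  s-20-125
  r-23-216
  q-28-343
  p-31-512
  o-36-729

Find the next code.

Letter: t, s, r, q, p, o → n (letters move back 1 place in the alphabet).
Second component goes 15, 20, 23, 28, 31, 36 → 39 (alternating steps +5, +3, +5, +3, …).
Third component: 64, 125, 216, 343, 512, 729 → 1000 (perfect cubes: 4³, 5³, 6³, …).
So the next code is n-39-1000.

n-39-1000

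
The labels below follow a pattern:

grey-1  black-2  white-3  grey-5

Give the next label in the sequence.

black-8

Shade: repeats grey → black → white; grey, black, white, grey → black.
For the second component, each term is the sum of the two before it: 1, 2, 3, 5 → 8.
Combining the parts gives black-8.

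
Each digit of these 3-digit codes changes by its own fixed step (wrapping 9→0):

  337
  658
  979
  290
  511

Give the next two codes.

832 then 153

First digit: 3, 6, 9, 2, 5 → 8 → 1 (+3 each step, mod 10).
Second digit: +2 each step, mod 10, so 3, 5, 7, 9, 1 → 3 → 5.
Third digit — +1 each step, mod 10: 7, 8, 9, 0, 1 → 2 → 3.
Putting the parts together: 832 and then 153.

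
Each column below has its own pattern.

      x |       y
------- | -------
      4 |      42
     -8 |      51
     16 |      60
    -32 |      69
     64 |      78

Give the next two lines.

Column x — ×(-2) each step: 4, -8, 16, -32, 64 → -128 → 256.
Column y goes 42, 51, 60, 69, 78 → 87 → 96 (+9 each step).
Putting the parts together: -128  87 and then 256  96.

-128  87; 256  96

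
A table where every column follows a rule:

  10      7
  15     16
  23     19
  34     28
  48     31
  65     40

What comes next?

For the first component, differences are 5, 8, 11, … (increasing by 3 each time): 10, 15, 23, 34, 48, 65 → 85.
Second component goes 7, 16, 19, 28, 31, 40 → 43 (alternating steps +9, +3, +9, +3, …).
Putting it together: 85  43.

85  43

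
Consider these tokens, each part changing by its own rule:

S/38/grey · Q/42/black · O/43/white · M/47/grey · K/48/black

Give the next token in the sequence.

Letter: letters move back 2 places in the alphabet, so S, Q, O, M, K → I.
Second component goes 38, 42, 43, 47, 48 → 52 (alternating steps +4, +1, +4, +1, …).
Shade: repeats grey → black → white; grey, black, white, grey, black → white.
Putting it together: I/52/white.

I/52/white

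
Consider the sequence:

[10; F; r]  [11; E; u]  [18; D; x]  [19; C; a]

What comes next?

For the first part, alternating steps +1, +7, +1, +7, …: 10, 11, 18, 19 → 26.
First letter goes F, E, D, C → B (letters move back 1 place in the alphabet).
Second letter: letters move forward 3 places in the alphabet, wrapping Z→A; r, u, x, a → d.
Combining the parts gives [26; B; d].

[26; B; d]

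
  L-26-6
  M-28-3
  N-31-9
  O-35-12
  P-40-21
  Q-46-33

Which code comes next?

R-53-54

Letter: letters move forward 1 place in the alphabet, so L, M, N, O, P, Q → R.
Second component: differences are 2, 3, 4, … (increasing by 1 each time); 26, 28, 31, 35, 40, 46 → 53.
For the third component, each term is the sum of the two before it: 6, 3, 9, 12, 21, 33 → 54.
Combining the parts gives R-53-54.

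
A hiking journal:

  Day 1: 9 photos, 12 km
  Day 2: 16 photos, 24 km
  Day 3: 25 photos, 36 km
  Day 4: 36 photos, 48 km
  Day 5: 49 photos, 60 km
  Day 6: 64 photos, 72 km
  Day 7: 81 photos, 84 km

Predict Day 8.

Photos — perfect squares: 3², 4², 5², …: 9, 16, 25, 36, 49, 64, 81 → 100.
For the km, +12 each step: 12, 24, 36, 48, 60, 72, 84 → 96.
So the next line is 100 photos, 96 km.

100 photos, 96 km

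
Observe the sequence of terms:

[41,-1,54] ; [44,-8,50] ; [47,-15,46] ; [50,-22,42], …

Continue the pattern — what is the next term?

For the first value, +3 each step: 41, 44, 47, 50 → 53.
Second value: −7 each step; -1, -8, -15, -22 → -29.
Third value — −4 each step: 54, 50, 46, 42 → 38.
Combining the parts gives [53,-29,38].

[53,-29,38]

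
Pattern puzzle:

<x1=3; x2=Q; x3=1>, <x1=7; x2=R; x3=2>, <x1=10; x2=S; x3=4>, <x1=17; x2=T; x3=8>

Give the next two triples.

<x1=27; x2=U; x3=16>, <x1=44; x2=V; x3=32>

X1: each term is the sum of the two before it; 3, 7, 10, 17 → 27 → 44.
For the x2, letters move forward 1 place in the alphabet: Q, R, S, T → U → V.
For the x3, ×2 each step: 1, 2, 4, 8 → 16 → 32.
So the next two triples are <x1=27; x2=U; x3=16> and <x1=44; x2=V; x3=32>.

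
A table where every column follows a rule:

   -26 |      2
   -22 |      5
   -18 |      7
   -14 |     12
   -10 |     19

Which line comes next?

First component: -26, -22, -18, -14, -10 → -6 (+4 each step).
Second component goes 2, 5, 7, 12, 19 → 31 (each term is the sum of the two before it).
Combining the parts gives -6  31.

-6  31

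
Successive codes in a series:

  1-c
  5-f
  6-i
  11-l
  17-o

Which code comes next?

28-r

For the first component, each term is the sum of the two before it: 1, 5, 6, 11, 17 → 28.
For the letter, letters move forward 3 places in the alphabet: c, f, i, l, o → r.
So the next code is 28-r.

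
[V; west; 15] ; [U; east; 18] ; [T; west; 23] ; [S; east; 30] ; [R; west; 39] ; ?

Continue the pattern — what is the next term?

[Q; east; 50]

Letter: letters move back 1 place in the alphabet; V, U, T, S, R → Q.
Direction: west, east, west, east, west → east (alternates west ↔ east).
Third coordinate: differences are 3, 5, 7, … (increasing by 2 each time), so 15, 18, 23, 30, 39 → 50.
Putting it together: [Q; east; 50].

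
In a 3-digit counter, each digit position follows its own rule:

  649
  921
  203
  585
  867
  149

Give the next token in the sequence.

421

First digit — +3 each step, mod 10: 6, 9, 2, 5, 8, 1 → 4.
Second digit: −2 each step, mod 10; 4, 2, 0, 8, 6, 4 → 2.
Third digit: +2 each step, mod 10; 9, 1, 3, 5, 7, 9 → 1.
So the next token is 421.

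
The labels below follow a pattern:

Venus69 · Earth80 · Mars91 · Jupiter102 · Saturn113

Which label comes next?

Planet — runs through the planets Mercury→Neptune: Venus, Earth, Mars, Jupiter, Saturn → Uranus.
Second component: +11 each step; 69, 80, 91, 102, 113 → 124.
Combining the parts gives Uranus124.

Uranus124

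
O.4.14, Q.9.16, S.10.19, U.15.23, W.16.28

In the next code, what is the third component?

34

Third component: 14, 16, 19, 23, 28 → 34 (differences are 2, 3, 4, … (increasing by 1 each time)).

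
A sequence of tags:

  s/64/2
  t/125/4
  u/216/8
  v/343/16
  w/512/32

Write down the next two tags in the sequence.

x/729/64, y/1000/128

Letter: s, t, u, v, w → x → y (letters move forward 1 place in the alphabet).
Second component — perfect cubes: 4³, 5³, 6³, …: 64, 125, 216, 343, 512 → 729 → 1000.
Third component: 2, 4, 8, 16, 32 → 64 → 128 (×2 each step).
Putting the parts together: x/729/64 and then y/1000/128.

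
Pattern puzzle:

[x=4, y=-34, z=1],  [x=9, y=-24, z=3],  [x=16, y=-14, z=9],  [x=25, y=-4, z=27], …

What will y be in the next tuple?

Y: -34, -24, -14, -4 → 6 (+10 each step).

6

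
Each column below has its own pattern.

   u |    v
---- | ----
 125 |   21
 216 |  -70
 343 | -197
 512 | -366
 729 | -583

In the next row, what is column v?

-854

For the column u, perfect cubes: 5³, 6³, 7³, …: 125, 216, 343, 512, 729 → 1000.
Column v: 21, -70, -197, -366, -583 → -854 (together with the column u always sums to 146).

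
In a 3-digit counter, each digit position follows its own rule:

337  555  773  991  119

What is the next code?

337

For the first digit, +2 each step, mod 10: 3, 5, 7, 9, 1 → 3.
Second digit — +2 each step, mod 10: 3, 5, 7, 9, 1 → 3.
Third digit: −2 each step, mod 10; 7, 5, 3, 1, 9 → 7.
So the next code is 337.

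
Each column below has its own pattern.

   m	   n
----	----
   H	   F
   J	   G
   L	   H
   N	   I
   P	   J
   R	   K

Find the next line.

For the column m, letters move forward 2 places in the alphabet: H, J, L, N, P, R → T.
Column n: F, G, H, I, J, K → L (letters move forward 1 place in the alphabet).
Putting it together: T  L.

T  L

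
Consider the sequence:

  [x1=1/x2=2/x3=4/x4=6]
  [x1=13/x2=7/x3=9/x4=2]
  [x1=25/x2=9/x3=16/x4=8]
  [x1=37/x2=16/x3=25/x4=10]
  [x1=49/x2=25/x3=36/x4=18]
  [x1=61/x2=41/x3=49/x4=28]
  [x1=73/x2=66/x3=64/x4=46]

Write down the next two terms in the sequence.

[x1=85/x2=107/x3=81/x4=74], [x1=97/x2=173/x3=100/x4=120]

X1 goes 1, 13, 25, 37, 49, 61, 73 → 85 → 97 (+12 each step).
X2 — each term is the sum of the two before it: 2, 7, 9, 16, 25, 41, 66 → 107 → 173.
X3: perfect squares: 2², 3², 4², …; 4, 9, 16, 25, 36, 49, 64 → 81 → 100.
X4: each term is the sum of the two before it; 6, 2, 8, 10, 18, 28, 46 → 74 → 120.
Putting the parts together: [x1=85/x2=107/x3=81/x4=74] and then [x1=97/x2=173/x3=100/x4=120].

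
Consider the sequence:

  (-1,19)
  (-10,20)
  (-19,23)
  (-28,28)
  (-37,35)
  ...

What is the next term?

First value: −9 each step; -1, -10, -19, -28, -37 → -46.
Second value — differences are 1, 3, 5, … (increasing by 2 each time): 19, 20, 23, 28, 35 → 44.
Combining the parts gives (-46,44).

(-46,44)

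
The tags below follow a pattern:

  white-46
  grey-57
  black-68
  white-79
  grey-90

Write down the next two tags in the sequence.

Shade: repeats white → grey → black; white, grey, black, white, grey → black → white.
Second component goes 46, 57, 68, 79, 90 → 101 → 112 (+11 each step).
Putting the parts together: black-101 and then white-112.

black-101, white-112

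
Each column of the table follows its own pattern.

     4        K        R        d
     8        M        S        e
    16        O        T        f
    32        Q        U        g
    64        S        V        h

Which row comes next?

First component — ×2 each step: 4, 8, 16, 32, 64 → 128.
First letter — letters move forward 2 places in the alphabet: K, M, O, Q, S → U.
Second letter goes R, S, T, U, V → W (letters move forward 1 place in the alphabet).
Third letter: d, e, f, g, h → i (letters move forward 1 place in the alphabet).
So the next row is 128  U  W  i.

128  U  W  i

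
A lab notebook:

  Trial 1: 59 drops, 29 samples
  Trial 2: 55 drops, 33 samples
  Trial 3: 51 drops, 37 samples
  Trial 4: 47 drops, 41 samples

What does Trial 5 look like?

Drops: 59, 55, 51, 47 → 43 (−4 each step).
Samples: together with the drops always sums to 88; 29, 33, 37, 41 → 45.
Putting it together: 43 drops, 45 samples.

43 drops, 45 samples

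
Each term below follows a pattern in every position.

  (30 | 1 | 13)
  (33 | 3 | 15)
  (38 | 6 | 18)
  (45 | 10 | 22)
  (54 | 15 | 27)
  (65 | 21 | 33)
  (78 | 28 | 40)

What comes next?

First coordinate: differences are 3, 5, 7, … (increasing by 2 each time), so 30, 33, 38, 45, 54, 65, 78 → 93.
Second coordinate: differences are 2, 3, 4, … (increasing by 1 each time); 1, 3, 6, 10, 15, 21, 28 → 36.
Third coordinate: always 12 more than the second coordinate; 13, 15, 18, 22, 27, 33, 40 → 48.
Putting it together: (93 | 36 | 48).

(93 | 36 | 48)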